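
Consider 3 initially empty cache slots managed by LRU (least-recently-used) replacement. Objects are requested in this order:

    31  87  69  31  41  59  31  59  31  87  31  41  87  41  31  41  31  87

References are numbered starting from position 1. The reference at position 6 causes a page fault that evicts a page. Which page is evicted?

69

pos 1: 31: fault, frames [31]
pos 2: 87: fault, frames [31, 87]
pos 3: 69: fault, frames [31, 87, 69]
pos 4: 31: hit
pos 5: 41: fault, evict 87, frames [69, 31, 41]
pos 6: 59: fault, evict 69, frames [31, 41, 59]
At position 6, page 69 is evicted.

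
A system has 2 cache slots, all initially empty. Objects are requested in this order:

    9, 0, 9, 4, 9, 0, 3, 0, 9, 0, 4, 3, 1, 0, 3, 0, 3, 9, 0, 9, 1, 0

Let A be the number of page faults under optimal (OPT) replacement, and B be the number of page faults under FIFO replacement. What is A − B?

-4

Under OPT: F F . F . F F . F . F F F . F . . F . . F . → 12 faults.
Under FIFO: F F . F F F F . F F F F F F F . . F F . F . → 16 faults.
A − B = 12 − 16 = -4.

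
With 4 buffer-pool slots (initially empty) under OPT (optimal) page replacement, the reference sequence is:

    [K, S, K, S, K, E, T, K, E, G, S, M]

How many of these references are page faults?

6

K: miss, frames {K}
S: miss, frames {K,S}
K: hit
S: hit
K: hit
E: miss, frames {K,S,E}
T: miss, frames {K,S,E,T}
K: hit
E: hit
G: miss, evict T, frames {K,S,E,G}
S: hit
M: miss, evict G, frames {K,S,E,M}
Page faults: 6.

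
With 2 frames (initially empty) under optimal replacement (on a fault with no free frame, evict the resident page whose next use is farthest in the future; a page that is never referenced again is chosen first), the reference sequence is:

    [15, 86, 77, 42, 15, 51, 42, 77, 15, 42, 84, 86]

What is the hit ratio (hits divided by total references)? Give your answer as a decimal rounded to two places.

0.25

15: miss, frames [15]
86: miss, frames [15, 86]
77: miss, evict 86, frames [15, 77]
42: miss, evict 77, frames [15, 42]
15: hit
51: miss, evict 15, frames [42, 51]
42: hit
77: miss, evict 51, frames [42, 77]
15: miss, evict 77, frames [42, 15]
42: hit
84: miss, evict 15, frames [42, 84]
86: miss, evict 84, frames [42, 86]
Hits: 3 of 12 references → 3/12 = 0.2500.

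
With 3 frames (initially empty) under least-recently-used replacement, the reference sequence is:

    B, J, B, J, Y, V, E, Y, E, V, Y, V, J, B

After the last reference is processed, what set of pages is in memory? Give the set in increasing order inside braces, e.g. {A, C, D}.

B -> miss, frames (B)
J -> miss, frames (B J)
B -> hit
J -> hit
Y -> miss, frames (B J Y)
V -> miss, evict B, frames (J Y V)
E -> miss, evict J, frames (Y V E)
Y -> hit
E -> hit
V -> hit
Y -> hit
V -> hit
J -> miss, evict E, frames (Y V J)
B -> miss, evict Y, frames (V J B)

{B, J, V}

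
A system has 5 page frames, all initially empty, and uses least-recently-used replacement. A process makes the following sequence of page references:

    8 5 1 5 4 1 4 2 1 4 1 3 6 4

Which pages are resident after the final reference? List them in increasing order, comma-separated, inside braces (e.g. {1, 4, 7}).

{1, 2, 3, 4, 6}

8: miss, frames {8}
5: miss, frames {8,5}
1: miss, frames {8,5,1}
5: hit
4: miss, frames {8,1,5,4}
1: hit
4: hit
2: miss, frames {8,5,1,4,2}
1: hit
4: hit
1: hit
3: miss, evict 8, frames {5,2,4,1,3}
6: miss, evict 5, frames {2,4,1,3,6}
4: hit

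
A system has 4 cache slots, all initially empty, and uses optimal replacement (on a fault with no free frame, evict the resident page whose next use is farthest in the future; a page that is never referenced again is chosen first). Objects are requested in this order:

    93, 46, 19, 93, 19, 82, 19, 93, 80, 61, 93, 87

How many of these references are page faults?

93: fault, frames {93}
46: fault, frames {93,46}
19: fault, frames {93,46,19}
93: hit
19: hit
82: fault, frames {93,46,19,82}
19: hit
93: hit
80: fault, evict 82, frames {93,46,19,80}
61: fault, evict 80, frames {93,46,19,61}
93: hit
87: fault, evict 61, frames {93,46,19,87}
Page faults: 7.

7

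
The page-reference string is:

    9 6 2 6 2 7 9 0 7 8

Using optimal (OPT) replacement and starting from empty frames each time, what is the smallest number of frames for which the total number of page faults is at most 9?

2

f=1: 10 faults
f=2: 7 faults
f=3: 6 faults
f=4: 6 faults
f=5: 6 faults
f=6: 6 faults
Smallest f with faults ≤ 9 is 2.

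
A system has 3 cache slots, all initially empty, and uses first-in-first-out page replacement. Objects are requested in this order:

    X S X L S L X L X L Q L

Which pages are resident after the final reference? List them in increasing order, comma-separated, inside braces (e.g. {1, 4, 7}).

{L, Q, S}

X: fault, frames [X]
S: fault, frames [X, S]
X: hit
L: fault, frames [X, S, L]
S: hit
L: hit
X: hit
L: hit
X: hit
L: hit
Q: fault, evict X, frames [S, L, Q]
L: hit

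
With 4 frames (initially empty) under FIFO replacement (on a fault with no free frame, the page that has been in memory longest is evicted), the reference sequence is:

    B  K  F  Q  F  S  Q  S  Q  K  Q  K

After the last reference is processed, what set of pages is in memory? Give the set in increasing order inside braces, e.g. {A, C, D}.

{F, K, Q, S}

B → miss, frames {B}
K → miss, frames {B,K}
F → miss, frames {B,K,F}
Q → miss, frames {B,K,F,Q}
F → hit
S → miss, evict B, frames {K,F,Q,S}
Q → hit
S → hit
Q → hit
K → hit
Q → hit
K → hit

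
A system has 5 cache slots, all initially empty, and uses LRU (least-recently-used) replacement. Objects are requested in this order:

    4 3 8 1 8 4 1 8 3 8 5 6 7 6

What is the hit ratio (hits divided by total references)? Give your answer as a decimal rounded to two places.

4 → miss, frames (4)
3 → miss, frames (4 3)
8 → miss, frames (4 3 8)
1 → miss, frames (4 3 8 1)
8 → hit
4 → hit
1 → hit
8 → hit
3 → hit
8 → hit
5 → miss, frames (4 1 3 8 5)
6 → miss, evict 4, frames (1 3 8 5 6)
7 → miss, evict 1, frames (3 8 5 6 7)
6 → hit
Hits: 7 of 14 references → 7/14 = 0.5000.

0.50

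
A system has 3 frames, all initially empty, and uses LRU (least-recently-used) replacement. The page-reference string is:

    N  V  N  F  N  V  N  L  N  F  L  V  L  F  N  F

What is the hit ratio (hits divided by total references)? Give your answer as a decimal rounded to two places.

0.56

N -> miss, frames [N]
V -> miss, frames [N, V]
N -> hit
F -> miss, frames [V, N, F]
N -> hit
V -> hit
N -> hit
L -> miss, evict F, frames [V, N, L]
N -> hit
F -> miss, evict V, frames [L, N, F]
L -> hit
V -> miss, evict N, frames [F, L, V]
L -> hit
F -> hit
N -> miss, evict V, frames [L, F, N]
F -> hit
Hits: 9 of 16 references → 9/16 = 0.5625.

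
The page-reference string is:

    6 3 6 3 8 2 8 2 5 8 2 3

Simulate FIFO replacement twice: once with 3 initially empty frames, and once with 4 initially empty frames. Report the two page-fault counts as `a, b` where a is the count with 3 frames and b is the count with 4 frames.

6, 5

3 frames: F F . . F F . . F . . F → 6 faults.
4 frames: F F . . F F . . F . . . → 5 faults.
5 < 6: adding a frame reduced faults, as is typical.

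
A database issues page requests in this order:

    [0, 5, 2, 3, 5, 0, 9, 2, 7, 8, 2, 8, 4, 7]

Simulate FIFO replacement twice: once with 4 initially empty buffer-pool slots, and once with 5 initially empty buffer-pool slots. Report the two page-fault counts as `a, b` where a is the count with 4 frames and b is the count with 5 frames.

9, 8

4 frames: F F F F . . F . F F F . F . → 9 faults.
5 frames: F F F F . . F . F F . . F . → 8 faults.
8 < 9: adding a frame reduced faults, as is typical.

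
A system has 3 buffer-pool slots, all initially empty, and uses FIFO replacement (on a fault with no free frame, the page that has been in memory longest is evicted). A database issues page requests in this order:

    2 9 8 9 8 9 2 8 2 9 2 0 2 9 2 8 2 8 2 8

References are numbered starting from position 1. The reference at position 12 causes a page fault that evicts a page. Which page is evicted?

pos 1: 2 → miss, frames (2)
pos 2: 9 → miss, frames (2 9)
pos 3: 8 → miss, frames (2 9 8)
pos 4: 9 → hit
pos 5: 8 → hit
pos 6: 9 → hit
pos 7: 2 → hit
pos 8: 8 → hit
pos 9: 2 → hit
pos 10: 9 → hit
pos 11: 2 → hit
pos 12: 0 → miss, evict 2, frames (9 8 0)
At position 12, page 2 is evicted.

2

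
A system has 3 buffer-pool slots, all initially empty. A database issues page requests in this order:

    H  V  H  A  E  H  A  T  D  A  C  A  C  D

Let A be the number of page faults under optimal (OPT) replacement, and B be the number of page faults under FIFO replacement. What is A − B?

Under OPT: F F . F F . . F F . F . . . → 7 faults.
Under FIFO: F F . F F F . F F F F . . . → 9 faults.
A − B = 7 − 9 = -2.

-2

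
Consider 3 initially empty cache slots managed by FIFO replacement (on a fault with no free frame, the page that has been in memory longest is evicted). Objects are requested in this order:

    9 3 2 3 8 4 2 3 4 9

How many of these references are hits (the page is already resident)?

9 → miss, frames (9)
3 → miss, frames (9 3)
2 → miss, frames (9 3 2)
3 → hit
8 → miss, evict 9, frames (3 2 8)
4 → miss, evict 3, frames (2 8 4)
2 → hit
3 → miss, evict 2, frames (8 4 3)
4 → hit
9 → miss, evict 8, frames (4 3 9)
Hits: 3.

3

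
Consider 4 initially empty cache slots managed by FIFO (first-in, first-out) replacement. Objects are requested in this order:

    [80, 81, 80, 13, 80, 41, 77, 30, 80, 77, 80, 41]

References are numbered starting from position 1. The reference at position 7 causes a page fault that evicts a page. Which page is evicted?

80

pos 1: 80 → fault, frames (80)
pos 2: 81 → fault, frames (80 81)
pos 3: 80 → hit
pos 4: 13 → fault, frames (80 81 13)
pos 5: 80 → hit
pos 6: 41 → fault, frames (80 81 13 41)
pos 7: 77 → fault, evict 80, frames (81 13 41 77)
At position 7, page 80 is evicted.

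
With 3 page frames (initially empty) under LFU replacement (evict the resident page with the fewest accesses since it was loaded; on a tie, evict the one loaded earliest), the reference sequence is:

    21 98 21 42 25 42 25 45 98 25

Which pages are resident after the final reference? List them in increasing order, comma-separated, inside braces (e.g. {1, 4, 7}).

{25, 42, 98}

21 → miss, frames [21]
98 → miss, frames [21, 98]
21 → hit
42 → miss, frames [21, 98, 42]
25 → miss, evict 98, frames [21, 42, 25]
42 → hit
25 → hit
45 → miss, evict 21, frames [42, 25, 45]
98 → miss, evict 45, frames [42, 25, 98]
25 → hit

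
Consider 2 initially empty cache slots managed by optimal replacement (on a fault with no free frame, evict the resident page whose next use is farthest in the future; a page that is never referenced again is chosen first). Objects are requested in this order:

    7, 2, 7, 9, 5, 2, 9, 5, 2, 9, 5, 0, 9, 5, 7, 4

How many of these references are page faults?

11

7 → fault, frames (7)
2 → fault, frames (7 2)
7 → hit
9 → fault, evict 7, frames (2 9)
5 → fault, evict 9, frames (2 5)
2 → hit
9 → fault, evict 2, frames (5 9)
5 → hit
2 → fault, evict 5, frames (9 2)
9 → hit
5 → fault, evict 2, frames (9 5)
0 → fault, evict 5, frames (9 0)
9 → hit
5 → fault, evict 0, frames (9 5)
7 → fault, evict 5, frames (9 7)
4 → fault, evict 7, frames (9 4)
Page faults: 11.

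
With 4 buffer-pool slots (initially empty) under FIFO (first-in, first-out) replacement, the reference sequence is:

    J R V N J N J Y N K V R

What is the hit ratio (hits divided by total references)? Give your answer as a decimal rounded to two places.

0.42

J: miss, frames (J)
R: miss, frames (J R)
V: miss, frames (J R V)
N: miss, frames (J R V N)
J: hit
N: hit
J: hit
Y: miss, evict J, frames (R V N Y)
N: hit
K: miss, evict R, frames (V N Y K)
V: hit
R: miss, evict V, frames (N Y K R)
Hits: 5 of 12 references → 5/12 = 0.4167.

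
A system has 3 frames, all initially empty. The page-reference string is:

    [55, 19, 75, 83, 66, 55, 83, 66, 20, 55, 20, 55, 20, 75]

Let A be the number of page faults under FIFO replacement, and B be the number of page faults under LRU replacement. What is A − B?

-1

Under FIFO: F F F F F F . . F . . . . F → 8 faults.
Under LRU: F F F F F F . . F F . . . F → 9 faults.
A − B = 8 − 9 = -1.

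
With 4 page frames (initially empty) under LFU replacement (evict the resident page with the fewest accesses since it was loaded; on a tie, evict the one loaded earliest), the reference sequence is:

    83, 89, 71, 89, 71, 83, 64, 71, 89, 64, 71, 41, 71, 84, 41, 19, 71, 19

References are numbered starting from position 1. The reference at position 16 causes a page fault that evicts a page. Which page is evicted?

pos 1: 83: fault, frames {83}
pos 2: 89: fault, frames {83,89}
pos 3: 71: fault, frames {83,89,71}
pos 4: 89: hit
pos 5: 71: hit
pos 6: 83: hit
pos 7: 64: fault, frames {83,89,71,64}
pos 8: 71: hit
pos 9: 89: hit
pos 10: 64: hit
pos 11: 71: hit
pos 12: 41: fault, evict 83, frames {89,71,64,41}
pos 13: 71: hit
pos 14: 84: fault, evict 41, frames {89,71,64,84}
pos 15: 41: fault, evict 84, frames {89,71,64,41}
pos 16: 19: fault, evict 41, frames {89,71,64,19}
At position 16, page 41 is evicted.

41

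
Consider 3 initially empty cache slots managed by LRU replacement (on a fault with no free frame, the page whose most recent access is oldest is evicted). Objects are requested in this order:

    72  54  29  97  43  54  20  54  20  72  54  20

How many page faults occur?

72: fault, frames (72)
54: fault, frames (72 54)
29: fault, frames (72 54 29)
97: fault, evict 72, frames (54 29 97)
43: fault, evict 54, frames (29 97 43)
54: fault, evict 29, frames (97 43 54)
20: fault, evict 97, frames (43 54 20)
54: hit
20: hit
72: fault, evict 43, frames (54 20 72)
54: hit
20: hit
Page faults: 8.

8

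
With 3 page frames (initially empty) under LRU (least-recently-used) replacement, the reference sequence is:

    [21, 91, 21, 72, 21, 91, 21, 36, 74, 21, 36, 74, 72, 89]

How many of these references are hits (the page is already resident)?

21 -> fault, frames (21)
91 -> fault, frames (21 91)
21 -> hit
72 -> fault, frames (91 21 72)
21 -> hit
91 -> hit
21 -> hit
36 -> fault, evict 72, frames (91 21 36)
74 -> fault, evict 91, frames (21 36 74)
21 -> hit
36 -> hit
74 -> hit
72 -> fault, evict 21, frames (36 74 72)
89 -> fault, evict 36, frames (74 72 89)
Hits: 7.

7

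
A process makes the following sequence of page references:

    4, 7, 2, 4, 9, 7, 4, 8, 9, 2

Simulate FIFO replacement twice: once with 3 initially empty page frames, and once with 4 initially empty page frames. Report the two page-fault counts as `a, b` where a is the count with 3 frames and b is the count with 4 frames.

7, 5

3 frames: F F F . F . F F . F → 7 faults.
4 frames: F F F . F . . F . . → 5 faults.
5 < 7: adding a frame reduced faults, as is typical.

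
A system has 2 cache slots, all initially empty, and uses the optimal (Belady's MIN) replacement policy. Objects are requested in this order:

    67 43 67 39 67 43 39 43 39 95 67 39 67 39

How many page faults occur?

67 → miss, frames (67)
43 → miss, frames (67 43)
67 → hit
39 → miss, evict 43, frames (67 39)
67 → hit
43 → miss, evict 67, frames (39 43)
39 → hit
43 → hit
39 → hit
95 → miss, evict 43, frames (39 95)
67 → miss, evict 95, frames (39 67)
39 → hit
67 → hit
39 → hit
Page faults: 6.

6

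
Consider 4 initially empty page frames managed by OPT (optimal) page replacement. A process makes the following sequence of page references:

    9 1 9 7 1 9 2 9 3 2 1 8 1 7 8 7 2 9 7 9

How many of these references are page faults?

9 -> miss, frames {9}
1 -> miss, frames {9,1}
9 -> hit
7 -> miss, frames {9,1,7}
1 -> hit
9 -> hit
2 -> miss, frames {9,1,7,2}
9 -> hit
3 -> miss, evict 9, frames {1,7,2,3}
2 -> hit
1 -> hit
8 -> miss, evict 3, frames {1,7,2,8}
1 -> hit
7 -> hit
8 -> hit
7 -> hit
2 -> hit
9 -> miss, evict 8, frames {1,7,2,9}
7 -> hit
9 -> hit
Page faults: 7.

7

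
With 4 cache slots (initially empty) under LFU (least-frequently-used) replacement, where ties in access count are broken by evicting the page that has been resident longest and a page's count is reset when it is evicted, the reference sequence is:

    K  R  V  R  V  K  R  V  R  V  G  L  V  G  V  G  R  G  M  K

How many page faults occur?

8

K: fault, frames (K)
R: fault, frames (K R)
V: fault, frames (K R V)
R: hit
V: hit
K: hit
R: hit
V: hit
R: hit
V: hit
G: fault, frames (K R V G)
L: fault, evict G, frames (K R V L)
V: hit
G: fault, evict L, frames (K R V G)
V: hit
G: hit
R: hit
G: hit
M: fault, evict K, frames (R V G M)
K: fault, evict M, frames (R V G K)
Page faults: 8.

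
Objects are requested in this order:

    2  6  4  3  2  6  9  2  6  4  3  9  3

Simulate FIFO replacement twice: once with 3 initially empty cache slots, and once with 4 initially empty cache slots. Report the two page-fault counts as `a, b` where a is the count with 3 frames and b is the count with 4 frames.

9, 10

3 frames: F F F F F F F . . F F . . → 9 faults.
4 frames: F F F F . . F F F F F F . → 10 faults.
10 > 9: adding a frame increased faults — Belady's anomaly.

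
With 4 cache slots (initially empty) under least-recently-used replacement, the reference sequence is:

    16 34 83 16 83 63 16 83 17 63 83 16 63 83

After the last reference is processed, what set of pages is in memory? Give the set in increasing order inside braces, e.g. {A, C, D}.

{16, 17, 63, 83}

16 -> miss, frames {16}
34 -> miss, frames {16,34}
83 -> miss, frames {16,34,83}
16 -> hit
83 -> hit
63 -> miss, frames {34,16,83,63}
16 -> hit
83 -> hit
17 -> miss, evict 34, frames {63,16,83,17}
63 -> hit
83 -> hit
16 -> hit
63 -> hit
83 -> hit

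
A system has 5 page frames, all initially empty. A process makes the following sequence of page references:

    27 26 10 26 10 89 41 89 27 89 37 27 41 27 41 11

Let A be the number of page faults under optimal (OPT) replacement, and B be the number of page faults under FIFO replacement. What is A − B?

Under OPT: F F F . . F F . . . F . . . . F → 7 faults.
Under FIFO: F F F . . F F . . . F F . . . F → 8 faults.
A − B = 7 − 8 = -1.

-1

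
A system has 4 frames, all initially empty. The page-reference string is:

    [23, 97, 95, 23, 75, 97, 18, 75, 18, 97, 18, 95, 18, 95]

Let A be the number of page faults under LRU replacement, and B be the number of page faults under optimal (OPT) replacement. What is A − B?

Under LRU: F F F . F . F . . . . F . . → 6 faults.
Under OPT: F F F . F . F . . . . . . . → 5 faults.
A − B = 6 − 5 = 1.

1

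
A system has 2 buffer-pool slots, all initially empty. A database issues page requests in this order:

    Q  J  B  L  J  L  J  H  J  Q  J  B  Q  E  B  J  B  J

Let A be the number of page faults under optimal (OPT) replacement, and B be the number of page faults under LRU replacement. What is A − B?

Under OPT: F F F F . . . F . F . F . F . F . . → 9 faults.
Under LRU: F F F F F . . F . F . F F F F F . . → 12 faults.
A − B = 9 − 12 = -3.

-3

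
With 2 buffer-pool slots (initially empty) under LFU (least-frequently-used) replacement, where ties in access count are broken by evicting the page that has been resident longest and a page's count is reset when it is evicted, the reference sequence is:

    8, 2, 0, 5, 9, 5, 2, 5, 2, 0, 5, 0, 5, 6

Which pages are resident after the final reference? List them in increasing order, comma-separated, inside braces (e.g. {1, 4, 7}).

8 → fault, frames (8)
2 → fault, frames (8 2)
0 → fault, evict 8, frames (2 0)
5 → fault, evict 2, frames (0 5)
9 → fault, evict 0, frames (5 9)
5 → hit
2 → fault, evict 9, frames (5 2)
5 → hit
2 → hit
0 → fault, evict 2, frames (5 0)
5 → hit
0 → hit
5 → hit
6 → fault, evict 0, frames (5 6)

{5, 6}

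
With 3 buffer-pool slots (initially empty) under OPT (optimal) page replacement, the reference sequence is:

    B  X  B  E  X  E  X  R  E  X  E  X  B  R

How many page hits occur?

9

B -> miss, frames [B]
X -> miss, frames [B, X]
B -> hit
E -> miss, frames [B, X, E]
X -> hit
E -> hit
X -> hit
R -> miss, evict B, frames [X, E, R]
E -> hit
X -> hit
E -> hit
X -> hit
B -> miss, evict E, frames [X, R, B]
R -> hit
Hits: 9.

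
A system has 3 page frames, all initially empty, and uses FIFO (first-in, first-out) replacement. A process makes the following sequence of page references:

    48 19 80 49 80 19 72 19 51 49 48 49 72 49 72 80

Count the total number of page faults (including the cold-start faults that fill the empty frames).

11

48 -> miss, frames [48]
19 -> miss, frames [48, 19]
80 -> miss, frames [48, 19, 80]
49 -> miss, evict 48, frames [19, 80, 49]
80 -> hit
19 -> hit
72 -> miss, evict 19, frames [80, 49, 72]
19 -> miss, evict 80, frames [49, 72, 19]
51 -> miss, evict 49, frames [72, 19, 51]
49 -> miss, evict 72, frames [19, 51, 49]
48 -> miss, evict 19, frames [51, 49, 48]
49 -> hit
72 -> miss, evict 51, frames [49, 48, 72]
49 -> hit
72 -> hit
80 -> miss, evict 49, frames [48, 72, 80]
Page faults: 11.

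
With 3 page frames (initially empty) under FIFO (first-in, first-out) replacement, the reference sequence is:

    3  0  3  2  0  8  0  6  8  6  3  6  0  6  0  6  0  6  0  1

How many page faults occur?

3 → fault, frames [3]
0 → fault, frames [3, 0]
3 → hit
2 → fault, frames [3, 0, 2]
0 → hit
8 → fault, evict 3, frames [0, 2, 8]
0 → hit
6 → fault, evict 0, frames [2, 8, 6]
8 → hit
6 → hit
3 → fault, evict 2, frames [8, 6, 3]
6 → hit
0 → fault, evict 8, frames [6, 3, 0]
6 → hit
0 → hit
6 → hit
0 → hit
6 → hit
0 → hit
1 → fault, evict 6, frames [3, 0, 1]
Page faults: 8.

8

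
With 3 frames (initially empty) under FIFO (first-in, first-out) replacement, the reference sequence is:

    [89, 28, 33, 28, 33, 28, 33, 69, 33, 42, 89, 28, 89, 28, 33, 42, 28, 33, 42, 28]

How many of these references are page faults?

9

89: miss, frames [89]
28: miss, frames [89, 28]
33: miss, frames [89, 28, 33]
28: hit
33: hit
28: hit
33: hit
69: miss, evict 89, frames [28, 33, 69]
33: hit
42: miss, evict 28, frames [33, 69, 42]
89: miss, evict 33, frames [69, 42, 89]
28: miss, evict 69, frames [42, 89, 28]
89: hit
28: hit
33: miss, evict 42, frames [89, 28, 33]
42: miss, evict 89, frames [28, 33, 42]
28: hit
33: hit
42: hit
28: hit
Page faults: 9.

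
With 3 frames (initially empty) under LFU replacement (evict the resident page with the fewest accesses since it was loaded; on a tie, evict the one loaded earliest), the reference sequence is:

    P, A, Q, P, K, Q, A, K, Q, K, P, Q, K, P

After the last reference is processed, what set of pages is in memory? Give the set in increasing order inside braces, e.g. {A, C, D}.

P → miss, frames [P]
A → miss, frames [P, A]
Q → miss, frames [P, A, Q]
P → hit
K → miss, evict A, frames [P, Q, K]
Q → hit
A → miss, evict K, frames [P, Q, A]
K → miss, evict A, frames [P, Q, K]
Q → hit
K → hit
P → hit
Q → hit
K → hit
P → hit

{K, P, Q}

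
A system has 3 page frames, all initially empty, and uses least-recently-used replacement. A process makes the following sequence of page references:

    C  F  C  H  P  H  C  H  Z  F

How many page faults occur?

6

C -> fault, frames {C}
F -> fault, frames {C,F}
C -> hit
H -> fault, frames {F,C,H}
P -> fault, evict F, frames {C,H,P}
H -> hit
C -> hit
H -> hit
Z -> fault, evict P, frames {C,H,Z}
F -> fault, evict C, frames {H,Z,F}
Page faults: 6.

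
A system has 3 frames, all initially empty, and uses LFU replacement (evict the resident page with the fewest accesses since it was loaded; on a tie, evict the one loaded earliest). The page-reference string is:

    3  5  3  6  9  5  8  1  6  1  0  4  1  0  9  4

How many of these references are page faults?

3 -> miss, frames (3)
5 -> miss, frames (3 5)
3 -> hit
6 -> miss, frames (3 5 6)
9 -> miss, evict 5, frames (3 6 9)
5 -> miss, evict 6, frames (3 9 5)
8 -> miss, evict 9, frames (3 5 8)
1 -> miss, evict 5, frames (3 8 1)
6 -> miss, evict 8, frames (3 1 6)
1 -> hit
0 -> miss, evict 6, frames (3 1 0)
4 -> miss, evict 0, frames (3 1 4)
1 -> hit
0 -> miss, evict 4, frames (3 1 0)
9 -> miss, evict 0, frames (3 1 9)
4 -> miss, evict 9, frames (3 1 4)
Page faults: 13.

13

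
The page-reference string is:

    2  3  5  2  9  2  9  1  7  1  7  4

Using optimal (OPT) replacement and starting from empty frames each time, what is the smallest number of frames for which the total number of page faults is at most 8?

f=1: 12 faults
f=2: 7 faults
f=3: 7 faults
f=4: 7 faults
f=5: 7 faults
f=6: 7 faults
f=7: 7 faults
Smallest f with faults ≤ 8 is 2.

2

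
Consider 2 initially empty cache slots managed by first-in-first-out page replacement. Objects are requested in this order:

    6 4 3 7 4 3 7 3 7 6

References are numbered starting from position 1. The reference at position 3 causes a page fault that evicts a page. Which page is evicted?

6

pos 1: 6: fault, frames {6}
pos 2: 4: fault, frames {6,4}
pos 3: 3: fault, evict 6, frames {4,3}
At position 3, page 6 is evicted.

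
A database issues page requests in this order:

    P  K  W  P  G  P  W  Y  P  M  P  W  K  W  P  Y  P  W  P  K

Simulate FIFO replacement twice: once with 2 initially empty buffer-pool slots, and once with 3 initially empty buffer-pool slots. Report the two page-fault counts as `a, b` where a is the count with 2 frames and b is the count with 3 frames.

2 frames: F F F F F . F F F F . F F . F F . F F F → 16 faults.
3 frames: F F F . F F . F . F . F F . F F . F . F → 13 faults.
13 < 16: adding a frame reduced faults, as is typical.

16, 13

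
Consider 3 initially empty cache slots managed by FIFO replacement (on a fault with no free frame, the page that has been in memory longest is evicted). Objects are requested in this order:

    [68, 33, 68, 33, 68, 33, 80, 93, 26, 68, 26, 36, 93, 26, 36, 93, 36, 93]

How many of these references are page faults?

68 → fault, frames [68]
33 → fault, frames [68, 33]
68 → hit
33 → hit
68 → hit
33 → hit
80 → fault, frames [68, 33, 80]
93 → fault, evict 68, frames [33, 80, 93]
26 → fault, evict 33, frames [80, 93, 26]
68 → fault, evict 80, frames [93, 26, 68]
26 → hit
36 → fault, evict 93, frames [26, 68, 36]
93 → fault, evict 26, frames [68, 36, 93]
26 → fault, evict 68, frames [36, 93, 26]
36 → hit
93 → hit
36 → hit
93 → hit
Page faults: 9.

9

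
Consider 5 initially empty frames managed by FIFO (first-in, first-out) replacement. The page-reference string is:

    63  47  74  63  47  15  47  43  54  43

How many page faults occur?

6

63 -> miss, frames [63]
47 -> miss, frames [63, 47]
74 -> miss, frames [63, 47, 74]
63 -> hit
47 -> hit
15 -> miss, frames [63, 47, 74, 15]
47 -> hit
43 -> miss, frames [63, 47, 74, 15, 43]
54 -> miss, evict 63, frames [47, 74, 15, 43, 54]
43 -> hit
Page faults: 6.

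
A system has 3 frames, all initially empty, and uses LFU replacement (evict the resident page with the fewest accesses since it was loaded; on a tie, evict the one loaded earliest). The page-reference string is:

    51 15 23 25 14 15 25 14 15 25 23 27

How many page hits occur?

51 → miss, frames (51)
15 → miss, frames (51 15)
23 → miss, frames (51 15 23)
25 → miss, evict 51, frames (15 23 25)
14 → miss, evict 15, frames (23 25 14)
15 → miss, evict 23, frames (25 14 15)
25 → hit
14 → hit
15 → hit
25 → hit
23 → miss, evict 14, frames (25 15 23)
27 → miss, evict 23, frames (25 15 27)
Hits: 4.

4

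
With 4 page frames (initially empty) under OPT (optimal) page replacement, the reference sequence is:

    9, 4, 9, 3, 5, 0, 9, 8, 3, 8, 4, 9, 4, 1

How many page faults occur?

9 → fault, frames {9}
4 → fault, frames {9,4}
9 → hit
3 → fault, frames {9,4,3}
5 → fault, frames {9,4,3,5}
0 → fault, evict 5, frames {9,4,3,0}
9 → hit
8 → fault, evict 0, frames {9,4,3,8}
3 → hit
8 → hit
4 → hit
9 → hit
4 → hit
1 → fault, evict 8, frames {9,4,3,1}
Page faults: 7.

7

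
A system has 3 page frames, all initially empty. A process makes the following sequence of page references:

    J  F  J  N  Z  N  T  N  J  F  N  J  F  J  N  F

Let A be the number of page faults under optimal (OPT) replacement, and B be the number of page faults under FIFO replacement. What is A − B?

Under OPT: F F . F F . F . . F . . . . . . → 6 faults.
Under FIFO: F F . F F . F . F F F . . . . . → 8 faults.
A − B = 6 − 8 = -2.

-2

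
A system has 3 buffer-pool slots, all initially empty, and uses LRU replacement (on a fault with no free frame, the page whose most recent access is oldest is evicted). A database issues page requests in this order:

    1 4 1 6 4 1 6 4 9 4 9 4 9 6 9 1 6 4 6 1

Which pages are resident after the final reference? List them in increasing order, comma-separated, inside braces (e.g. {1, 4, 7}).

{1, 4, 6}

1: miss, frames {1}
4: miss, frames {1,4}
1: hit
6: miss, frames {4,1,6}
4: hit
1: hit
6: hit
4: hit
9: miss, evict 1, frames {6,4,9}
4: hit
9: hit
4: hit
9: hit
6: hit
9: hit
1: miss, evict 4, frames {6,9,1}
6: hit
4: miss, evict 9, frames {1,6,4}
6: hit
1: hit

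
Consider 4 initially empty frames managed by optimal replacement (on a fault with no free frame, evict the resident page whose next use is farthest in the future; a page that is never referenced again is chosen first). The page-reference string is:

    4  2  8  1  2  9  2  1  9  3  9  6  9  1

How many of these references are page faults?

4 → fault, frames [4]
2 → fault, frames [4, 2]
8 → fault, frames [4, 2, 8]
1 → fault, frames [4, 2, 8, 1]
2 → hit
9 → fault, evict 8, frames [4, 2, 1, 9]
2 → hit
1 → hit
9 → hit
3 → fault, evict 2, frames [4, 1, 9, 3]
9 → hit
6 → fault, evict 3, frames [4, 1, 9, 6]
9 → hit
1 → hit
Page faults: 7.

7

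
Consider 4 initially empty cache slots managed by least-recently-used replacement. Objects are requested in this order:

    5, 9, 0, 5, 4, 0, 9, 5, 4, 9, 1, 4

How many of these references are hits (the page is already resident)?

5 → fault, frames (5)
9 → fault, frames (5 9)
0 → fault, frames (5 9 0)
5 → hit
4 → fault, frames (9 0 5 4)
0 → hit
9 → hit
5 → hit
4 → hit
9 → hit
1 → fault, evict 0, frames (5 4 9 1)
4 → hit
Hits: 7.

7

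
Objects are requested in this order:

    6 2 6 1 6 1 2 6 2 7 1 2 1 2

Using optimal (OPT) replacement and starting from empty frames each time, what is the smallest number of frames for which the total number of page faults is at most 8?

f=1: 14 faults
f=2: 6 faults
f=3: 4 faults
f=4: 4 faults
Smallest f with faults ≤ 8 is 2.

2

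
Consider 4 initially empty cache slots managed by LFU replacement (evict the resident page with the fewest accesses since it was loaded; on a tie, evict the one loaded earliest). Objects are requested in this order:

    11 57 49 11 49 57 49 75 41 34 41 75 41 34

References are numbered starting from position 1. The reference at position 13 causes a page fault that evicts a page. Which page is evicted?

75

pos 1: 11 -> miss, frames (11)
pos 2: 57 -> miss, frames (11 57)
pos 3: 49 -> miss, frames (11 57 49)
pos 4: 11 -> hit
pos 5: 49 -> hit
pos 6: 57 -> hit
pos 7: 49 -> hit
pos 8: 75 -> miss, frames (11 57 49 75)
pos 9: 41 -> miss, evict 75, frames (11 57 49 41)
pos 10: 34 -> miss, evict 41, frames (11 57 49 34)
pos 11: 41 -> miss, evict 34, frames (11 57 49 41)
pos 12: 75 -> miss, evict 41, frames (11 57 49 75)
pos 13: 41 -> miss, evict 75, frames (11 57 49 41)
At position 13, page 75 is evicted.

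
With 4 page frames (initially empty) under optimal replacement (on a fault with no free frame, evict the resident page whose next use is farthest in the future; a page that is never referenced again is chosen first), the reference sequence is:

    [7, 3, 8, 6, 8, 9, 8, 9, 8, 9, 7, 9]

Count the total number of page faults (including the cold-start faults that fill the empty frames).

7: fault, frames [7]
3: fault, frames [7, 3]
8: fault, frames [7, 3, 8]
6: fault, frames [7, 3, 8, 6]
8: hit
9: fault, evict 6, frames [7, 3, 8, 9]
8: hit
9: hit
8: hit
9: hit
7: hit
9: hit
Page faults: 5.

5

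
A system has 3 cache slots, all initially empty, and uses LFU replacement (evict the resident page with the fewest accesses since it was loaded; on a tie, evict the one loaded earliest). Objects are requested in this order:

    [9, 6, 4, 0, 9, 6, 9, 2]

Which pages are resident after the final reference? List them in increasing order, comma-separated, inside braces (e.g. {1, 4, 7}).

{2, 6, 9}

9 → miss, frames [9]
6 → miss, frames [9, 6]
4 → miss, frames [9, 6, 4]
0 → miss, evict 9, frames [6, 4, 0]
9 → miss, evict 6, frames [4, 0, 9]
6 → miss, evict 4, frames [0, 9, 6]
9 → hit
2 → miss, evict 0, frames [9, 6, 2]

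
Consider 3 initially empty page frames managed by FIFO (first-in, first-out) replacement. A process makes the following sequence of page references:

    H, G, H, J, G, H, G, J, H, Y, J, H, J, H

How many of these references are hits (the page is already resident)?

9

H → fault, frames {H}
G → fault, frames {H,G}
H → hit
J → fault, frames {H,G,J}
G → hit
H → hit
G → hit
J → hit
H → hit
Y → fault, evict H, frames {G,J,Y}
J → hit
H → fault, evict G, frames {J,Y,H}
J → hit
H → hit
Hits: 9.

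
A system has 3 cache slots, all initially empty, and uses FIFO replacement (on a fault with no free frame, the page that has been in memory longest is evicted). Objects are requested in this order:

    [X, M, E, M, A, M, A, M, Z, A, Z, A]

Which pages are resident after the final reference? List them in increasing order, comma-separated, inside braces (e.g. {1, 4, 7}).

{A, E, Z}

X -> fault, frames {X}
M -> fault, frames {X,M}
E -> fault, frames {X,M,E}
M -> hit
A -> fault, evict X, frames {M,E,A}
M -> hit
A -> hit
M -> hit
Z -> fault, evict M, frames {E,A,Z}
A -> hit
Z -> hit
A -> hit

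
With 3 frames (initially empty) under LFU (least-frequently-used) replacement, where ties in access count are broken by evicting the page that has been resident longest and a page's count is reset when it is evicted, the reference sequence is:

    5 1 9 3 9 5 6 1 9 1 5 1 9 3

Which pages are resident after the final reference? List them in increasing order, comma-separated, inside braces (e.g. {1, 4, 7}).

{1, 3, 9}

5 → miss, frames [5]
1 → miss, frames [5, 1]
9 → miss, frames [5, 1, 9]
3 → miss, evict 5, frames [1, 9, 3]
9 → hit
5 → miss, evict 1, frames [9, 3, 5]
6 → miss, evict 3, frames [9, 5, 6]
1 → miss, evict 5, frames [9, 6, 1]
9 → hit
1 → hit
5 → miss, evict 6, frames [9, 1, 5]
1 → hit
9 → hit
3 → miss, evict 5, frames [9, 1, 3]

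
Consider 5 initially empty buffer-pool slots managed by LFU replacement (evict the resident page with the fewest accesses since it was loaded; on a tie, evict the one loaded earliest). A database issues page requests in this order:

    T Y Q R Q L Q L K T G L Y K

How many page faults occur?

10

T: fault, frames [T]
Y: fault, frames [T, Y]
Q: fault, frames [T, Y, Q]
R: fault, frames [T, Y, Q, R]
Q: hit
L: fault, frames [T, Y, Q, R, L]
Q: hit
L: hit
K: fault, evict T, frames [Y, Q, R, L, K]
T: fault, evict Y, frames [Q, R, L, K, T]
G: fault, evict R, frames [Q, L, K, T, G]
L: hit
Y: fault, evict K, frames [Q, L, T, G, Y]
K: fault, evict T, frames [Q, L, G, Y, K]
Page faults: 10.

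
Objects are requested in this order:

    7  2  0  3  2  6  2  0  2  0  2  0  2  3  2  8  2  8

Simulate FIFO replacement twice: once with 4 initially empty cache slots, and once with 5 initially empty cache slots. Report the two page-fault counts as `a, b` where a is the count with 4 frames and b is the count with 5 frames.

7, 6

4 frames: F F F F . F . . . . . . . . . F F . → 7 faults.
5 frames: F F F F . F . . . . . . . . . F . . → 6 faults.
6 < 7: adding a frame reduced faults, as is typical.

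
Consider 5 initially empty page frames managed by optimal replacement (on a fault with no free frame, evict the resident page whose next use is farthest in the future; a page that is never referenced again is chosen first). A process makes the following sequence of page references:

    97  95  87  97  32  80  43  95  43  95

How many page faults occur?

6

97: miss, frames [97]
95: miss, frames [97, 95]
87: miss, frames [97, 95, 87]
97: hit
32: miss, frames [97, 95, 87, 32]
80: miss, frames [97, 95, 87, 32, 80]
43: miss, evict 80, frames [97, 95, 87, 32, 43]
95: hit
43: hit
95: hit
Page faults: 6.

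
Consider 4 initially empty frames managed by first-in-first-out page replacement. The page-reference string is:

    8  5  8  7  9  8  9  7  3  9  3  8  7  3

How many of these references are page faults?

8: fault, frames [8]
5: fault, frames [8, 5]
8: hit
7: fault, frames [8, 5, 7]
9: fault, frames [8, 5, 7, 9]
8: hit
9: hit
7: hit
3: fault, evict 8, frames [5, 7, 9, 3]
9: hit
3: hit
8: fault, evict 5, frames [7, 9, 3, 8]
7: hit
3: hit
Page faults: 6.

6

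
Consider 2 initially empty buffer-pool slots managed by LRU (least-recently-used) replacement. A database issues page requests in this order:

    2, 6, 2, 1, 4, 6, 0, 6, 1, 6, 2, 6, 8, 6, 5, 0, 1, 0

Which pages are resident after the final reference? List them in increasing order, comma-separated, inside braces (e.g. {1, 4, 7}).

2: fault, frames [2]
6: fault, frames [2, 6]
2: hit
1: fault, evict 6, frames [2, 1]
4: fault, evict 2, frames [1, 4]
6: fault, evict 1, frames [4, 6]
0: fault, evict 4, frames [6, 0]
6: hit
1: fault, evict 0, frames [6, 1]
6: hit
2: fault, evict 1, frames [6, 2]
6: hit
8: fault, evict 2, frames [6, 8]
6: hit
5: fault, evict 8, frames [6, 5]
0: fault, evict 6, frames [5, 0]
1: fault, evict 5, frames [0, 1]
0: hit

{0, 1}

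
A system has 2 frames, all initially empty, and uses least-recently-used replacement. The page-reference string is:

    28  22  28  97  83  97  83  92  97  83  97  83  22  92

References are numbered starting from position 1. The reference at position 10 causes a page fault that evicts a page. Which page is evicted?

92

pos 1: 28 -> fault, frames {28}
pos 2: 22 -> fault, frames {28,22}
pos 3: 28 -> hit
pos 4: 97 -> fault, evict 22, frames {28,97}
pos 5: 83 -> fault, evict 28, frames {97,83}
pos 6: 97 -> hit
pos 7: 83 -> hit
pos 8: 92 -> fault, evict 97, frames {83,92}
pos 9: 97 -> fault, evict 83, frames {92,97}
pos 10: 83 -> fault, evict 92, frames {97,83}
At position 10, page 92 is evicted.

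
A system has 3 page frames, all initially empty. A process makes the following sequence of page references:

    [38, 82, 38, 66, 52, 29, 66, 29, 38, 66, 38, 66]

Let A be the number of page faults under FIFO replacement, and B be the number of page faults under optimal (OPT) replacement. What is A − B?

2

Under FIFO: F F . F F F . . F F . . → 7 faults.
Under OPT: F F . F F F . . . . . . → 5 faults.
A − B = 7 − 5 = 2.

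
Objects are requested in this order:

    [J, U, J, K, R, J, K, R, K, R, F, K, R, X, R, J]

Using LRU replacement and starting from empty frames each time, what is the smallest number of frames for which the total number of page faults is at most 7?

f=1: 16 faults
f=2: 12 faults
f=3: 7 faults
f=4: 7 faults
f=5: 6 faults
f=6: 6 faults
Smallest f with faults ≤ 7 is 3.

3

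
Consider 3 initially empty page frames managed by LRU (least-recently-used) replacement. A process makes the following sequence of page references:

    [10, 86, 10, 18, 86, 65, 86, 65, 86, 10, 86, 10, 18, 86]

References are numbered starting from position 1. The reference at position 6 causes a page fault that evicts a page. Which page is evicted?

pos 1: 10 → miss, frames (10)
pos 2: 86 → miss, frames (10 86)
pos 3: 10 → hit
pos 4: 18 → miss, frames (86 10 18)
pos 5: 86 → hit
pos 6: 65 → miss, evict 10, frames (18 86 65)
At position 6, page 10 is evicted.

10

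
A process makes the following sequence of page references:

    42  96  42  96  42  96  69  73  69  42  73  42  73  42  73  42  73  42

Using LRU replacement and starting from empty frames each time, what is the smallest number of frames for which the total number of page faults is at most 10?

2

f=1: 18 faults
f=2: 6 faults
f=3: 5 faults
f=4: 4 faults
Smallest f with faults ≤ 10 is 2.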